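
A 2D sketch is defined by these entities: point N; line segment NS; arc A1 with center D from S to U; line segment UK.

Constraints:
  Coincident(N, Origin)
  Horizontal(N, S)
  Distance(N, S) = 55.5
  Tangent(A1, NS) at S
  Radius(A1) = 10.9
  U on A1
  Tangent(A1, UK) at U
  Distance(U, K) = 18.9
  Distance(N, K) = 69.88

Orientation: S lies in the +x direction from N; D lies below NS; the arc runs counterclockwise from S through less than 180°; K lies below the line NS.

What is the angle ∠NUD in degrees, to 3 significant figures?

110°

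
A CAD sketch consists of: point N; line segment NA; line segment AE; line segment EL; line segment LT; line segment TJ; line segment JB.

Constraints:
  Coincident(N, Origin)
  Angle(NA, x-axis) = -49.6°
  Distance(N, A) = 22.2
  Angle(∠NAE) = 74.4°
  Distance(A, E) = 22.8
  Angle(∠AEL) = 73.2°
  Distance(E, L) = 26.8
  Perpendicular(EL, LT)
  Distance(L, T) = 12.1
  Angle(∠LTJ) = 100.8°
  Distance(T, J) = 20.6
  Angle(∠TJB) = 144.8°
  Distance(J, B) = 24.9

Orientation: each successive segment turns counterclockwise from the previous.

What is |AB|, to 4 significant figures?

27.86

∠LTJ = 100.8° gives TJ at -28.00° from the x-axis; with |TJ| = 20.6, J = (16.15, -11.31). ∠TJB = 144.8° gives JB at 7.200° from the x-axis; with |JB| = 24.9, B = (40.85, -8.188). Then |AB| = |B − A| = 27.86.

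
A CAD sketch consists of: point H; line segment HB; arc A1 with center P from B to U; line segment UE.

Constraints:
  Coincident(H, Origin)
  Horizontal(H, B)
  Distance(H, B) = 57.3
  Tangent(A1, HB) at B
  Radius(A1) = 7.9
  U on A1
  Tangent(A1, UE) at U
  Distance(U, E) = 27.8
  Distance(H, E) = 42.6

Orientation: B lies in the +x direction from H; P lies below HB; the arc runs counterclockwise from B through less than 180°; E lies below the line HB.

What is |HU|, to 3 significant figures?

51.1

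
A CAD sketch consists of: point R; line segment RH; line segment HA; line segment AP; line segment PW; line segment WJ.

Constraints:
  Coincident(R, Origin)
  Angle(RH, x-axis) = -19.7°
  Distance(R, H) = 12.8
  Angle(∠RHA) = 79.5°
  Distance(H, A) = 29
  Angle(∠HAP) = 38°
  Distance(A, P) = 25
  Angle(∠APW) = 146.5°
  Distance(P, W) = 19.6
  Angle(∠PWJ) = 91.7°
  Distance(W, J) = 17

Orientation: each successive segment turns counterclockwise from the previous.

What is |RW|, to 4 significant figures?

13.30

R is at the origin; RH runs at -19.7° with length 12.8, so H = (12.05, -4.315). ∠RHA = 79.5° gives HA at 80.80° from the x-axis; with |HA| = 29.0, A = (16.69, 24.31). ∠HAP = 38.0° gives AP at -137.2° from the x-axis; with |AP| = 25.0, P = (-1.656, 7.326). ∠APW = 146.5° gives PW at -103.7° from the x-axis; with |PW| = 19.6, W = (-6.298, -11.72). Then |RW| = |W − R| = 13.30.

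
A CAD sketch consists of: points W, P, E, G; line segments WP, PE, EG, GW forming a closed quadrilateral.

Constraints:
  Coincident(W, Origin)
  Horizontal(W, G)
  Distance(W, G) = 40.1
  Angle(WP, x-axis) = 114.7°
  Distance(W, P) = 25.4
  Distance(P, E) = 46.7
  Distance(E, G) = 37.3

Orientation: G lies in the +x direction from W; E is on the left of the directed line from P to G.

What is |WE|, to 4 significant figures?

50.12

W is at the origin; W and G share the same y with |WG| = 40.1 and G in +x, so G = (40.1, 0). WP runs at 114.7° with |WP| = 25.4, so P = (-10.61, 23.08). E is determined by |PE| = 46.7 and |EG| = 37.3 together: it lies at the intersection of circle(P, 46.7) and circle(G, 37.3). With |PG| = 55.72, the foot of the radical line on PG is 34.94 from P and the perpendicular offset is √(46.7² − 34.94²) = 30.98. Taking the left-of-PG solution: E = (34.02, 36.80).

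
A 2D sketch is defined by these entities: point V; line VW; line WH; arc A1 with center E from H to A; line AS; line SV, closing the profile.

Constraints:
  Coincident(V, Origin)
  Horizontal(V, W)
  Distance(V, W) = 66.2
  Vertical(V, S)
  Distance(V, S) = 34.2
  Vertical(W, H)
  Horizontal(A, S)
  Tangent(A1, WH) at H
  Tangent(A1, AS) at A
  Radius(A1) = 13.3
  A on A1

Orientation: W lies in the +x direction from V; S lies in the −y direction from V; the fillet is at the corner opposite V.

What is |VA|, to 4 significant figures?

62.99

V is at the origin; V and W share the same y with |VW| = 66.2 and W on the +x side, so W = (66.20, 0.000). V and S share the same x with |VS| = 34.2 and S on the −y side, so S = (0.000, -34.20). The virtual corner opposite V is at (66.20, -34.20). A1 meets WH tangentially, so EH is at right angles to WH and tangency of A1 to AS means the radius EA is perpendicular to AS, with radius 13.3, so the center E sits 13.3 in from both sides at E = (52.90, -20.90). That places the tangent points at H = (66.20, -20.90) on WH and A = (52.90, -34.20) on AS. Then |VA| = |A − V| = 62.99.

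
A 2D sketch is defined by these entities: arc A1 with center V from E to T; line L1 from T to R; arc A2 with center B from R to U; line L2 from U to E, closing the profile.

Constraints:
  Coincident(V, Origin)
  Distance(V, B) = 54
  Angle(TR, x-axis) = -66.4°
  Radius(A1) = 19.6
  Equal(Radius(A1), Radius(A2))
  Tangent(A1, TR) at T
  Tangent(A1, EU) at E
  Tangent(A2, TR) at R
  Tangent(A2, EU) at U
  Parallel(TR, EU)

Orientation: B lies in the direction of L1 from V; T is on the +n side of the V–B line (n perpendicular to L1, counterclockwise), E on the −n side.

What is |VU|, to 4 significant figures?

57.45

Tangency of A1 to both parallel lines with radius 19.6 puts T and E at V ± 19.6·n: T = (17.96, 7.847), E = (-17.96, -7.847). Equal radii place R and U the same way about B: R = B + 19.6·n = (39.58, -41.64), U = B − 19.6·n = (3.658, -57.33). Then |VU| = |U − V| = 57.45.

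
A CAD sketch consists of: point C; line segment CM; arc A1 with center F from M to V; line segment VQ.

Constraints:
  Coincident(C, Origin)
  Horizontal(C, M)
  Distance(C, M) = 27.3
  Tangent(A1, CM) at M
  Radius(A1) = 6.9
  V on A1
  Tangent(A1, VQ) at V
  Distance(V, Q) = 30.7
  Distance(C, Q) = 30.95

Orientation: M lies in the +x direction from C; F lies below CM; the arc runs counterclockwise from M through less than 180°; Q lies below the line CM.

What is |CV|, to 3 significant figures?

21.6

Checks: |FV| = 6.900 ✓; ∠(FV, VQ) = 90.00° ✓; |VQ| = 30.70 ✓; |CQ| = 30.95 ✓.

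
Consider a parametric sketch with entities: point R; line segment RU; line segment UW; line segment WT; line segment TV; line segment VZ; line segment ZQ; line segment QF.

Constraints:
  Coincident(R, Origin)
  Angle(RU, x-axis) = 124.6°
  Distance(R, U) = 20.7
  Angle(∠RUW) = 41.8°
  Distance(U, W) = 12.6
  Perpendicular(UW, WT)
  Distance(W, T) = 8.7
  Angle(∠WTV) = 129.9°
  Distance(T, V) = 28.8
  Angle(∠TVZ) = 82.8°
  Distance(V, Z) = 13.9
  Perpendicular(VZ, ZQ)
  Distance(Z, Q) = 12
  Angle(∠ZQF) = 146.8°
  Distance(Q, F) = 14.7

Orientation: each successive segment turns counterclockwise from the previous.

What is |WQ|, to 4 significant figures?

21.48

∠TVZ = 82.8° gives VZ at 140.1° from the x-axis; with |VZ| = 13.9, Z = (5.731, 31.97). The perpendicularity gives ZQ at right angles to VZ, so ZQ runs at -129.9°; with |ZQ| = 12.0, Q = (-1.966, 22.76). Then |WQ| = |Q − W| = 21.48.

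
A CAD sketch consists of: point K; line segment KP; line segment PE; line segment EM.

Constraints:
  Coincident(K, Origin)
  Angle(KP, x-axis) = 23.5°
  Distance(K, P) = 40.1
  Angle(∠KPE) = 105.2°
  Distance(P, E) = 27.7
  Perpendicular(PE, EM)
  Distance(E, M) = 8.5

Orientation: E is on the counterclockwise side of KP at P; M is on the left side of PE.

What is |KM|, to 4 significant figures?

48.70

K is at the origin; KP runs at 23.5° with length 40.1, so P = 40.1·(cos 23.5°, sin 23.5°) = (36.77, 15.99). ∠KPE = 105.2°, so PE runs at 23.5° + (180° − 105.2°) = 98.30° from the x-axis; with |PE| = 27.7, E = P + 27.7·(cos 98.30°, sin 98.30°) = (32.78, 43.40). The perpendicularity gives EM at right angles to PE; with |EM| = 8.5 on the left of PE, M = E + 8.5·(-0.9895, -0.1444) = (24.36, 42.17). Then |KM| = |M − K| = 48.70.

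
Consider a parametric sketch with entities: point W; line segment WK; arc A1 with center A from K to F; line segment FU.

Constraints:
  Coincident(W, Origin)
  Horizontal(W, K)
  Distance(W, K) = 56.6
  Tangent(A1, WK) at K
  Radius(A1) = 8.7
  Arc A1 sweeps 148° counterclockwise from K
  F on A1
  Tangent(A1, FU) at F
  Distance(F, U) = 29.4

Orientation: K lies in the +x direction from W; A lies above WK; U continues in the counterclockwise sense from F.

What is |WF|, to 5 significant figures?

63.287

Since A1 is tangent to WK there, AK ⟂ WK, so A = K + (0, 8.7) = (56.600, 8.7000). On A1, K sits at bearing -90° from A; a 148° counterclockwise sweep puts F at bearing 58°, so F = A + 8.7·(cos 58°, sin 58°) = (61.210, 16.078). Then |WF| = |F − W| = 63.287.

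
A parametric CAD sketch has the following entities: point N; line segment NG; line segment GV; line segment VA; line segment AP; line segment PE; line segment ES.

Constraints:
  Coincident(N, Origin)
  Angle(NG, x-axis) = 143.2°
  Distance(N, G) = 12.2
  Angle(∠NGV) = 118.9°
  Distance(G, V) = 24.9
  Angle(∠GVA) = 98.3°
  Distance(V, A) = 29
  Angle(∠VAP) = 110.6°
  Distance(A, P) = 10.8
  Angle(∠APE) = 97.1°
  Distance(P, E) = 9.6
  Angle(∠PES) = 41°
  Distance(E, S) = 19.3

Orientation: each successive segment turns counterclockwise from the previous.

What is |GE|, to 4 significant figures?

29.66

∠VAP = 110.6° gives AP at -4.600° from the x-axis; with |AP| = 10.8, P = (-13.70, -31.68). ∠APE = 97.1° gives PE at 78.30° from the x-axis; with |PE| = 9.6, E = (-11.76, -22.28). Then |GE| = |E − G| = 29.66.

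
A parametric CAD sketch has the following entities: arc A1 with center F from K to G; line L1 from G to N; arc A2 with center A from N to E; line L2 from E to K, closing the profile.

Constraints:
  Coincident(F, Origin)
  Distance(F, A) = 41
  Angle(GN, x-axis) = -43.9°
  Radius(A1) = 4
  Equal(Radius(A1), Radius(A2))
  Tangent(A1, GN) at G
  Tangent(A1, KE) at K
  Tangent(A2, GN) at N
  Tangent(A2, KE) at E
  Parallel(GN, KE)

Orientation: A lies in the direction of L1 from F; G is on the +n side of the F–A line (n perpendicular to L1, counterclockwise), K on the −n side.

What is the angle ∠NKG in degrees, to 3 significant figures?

79.0°

The slot axis is L1's direction at -43.9°, so u = (cos -43.9°, sin -43.9°) = (0.721, -0.693) and n = (−sin -43.9°, cos -43.9°) = (0.693, 0.721). F is at the origin and A lies 41.0 along u from F, so A = 41.0·u = (29.5, -28.4). Tangency of A1 to both parallel lines with radius 4.0 puts G and K at F ± 4.0·n: G = (2.77, 2.88), K = (-2.77, -2.88). Equal radii place N and E the same way about A: N = A + 4.0·n = (32.3, -25.5), E = A − 4.0·n = (26.8, -31.3). Then cos ∠NKG = KN·KG / (|KN||KG|), giving 79.0°.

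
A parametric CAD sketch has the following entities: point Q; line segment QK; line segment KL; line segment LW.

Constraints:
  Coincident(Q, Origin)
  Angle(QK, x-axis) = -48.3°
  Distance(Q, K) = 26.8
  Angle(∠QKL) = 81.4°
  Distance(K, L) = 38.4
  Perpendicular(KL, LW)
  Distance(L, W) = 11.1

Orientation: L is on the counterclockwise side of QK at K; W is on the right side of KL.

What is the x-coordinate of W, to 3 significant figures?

50.9

∠QKL = 81.4°, so KL runs at -48.3° + (180° − 81.4°) = 50.3° from the x-axis; with |KL| = 38.4, L = K + 38.4·(cos 50.3°, sin 50.3°) = (42.4, 9.54). KL is perpendicular to LW; with |LW| = 11.1 on the right of KL, W = L + 11.1·(0.769, -0.639) = (50.9, 2.44). So W.x = 50.9.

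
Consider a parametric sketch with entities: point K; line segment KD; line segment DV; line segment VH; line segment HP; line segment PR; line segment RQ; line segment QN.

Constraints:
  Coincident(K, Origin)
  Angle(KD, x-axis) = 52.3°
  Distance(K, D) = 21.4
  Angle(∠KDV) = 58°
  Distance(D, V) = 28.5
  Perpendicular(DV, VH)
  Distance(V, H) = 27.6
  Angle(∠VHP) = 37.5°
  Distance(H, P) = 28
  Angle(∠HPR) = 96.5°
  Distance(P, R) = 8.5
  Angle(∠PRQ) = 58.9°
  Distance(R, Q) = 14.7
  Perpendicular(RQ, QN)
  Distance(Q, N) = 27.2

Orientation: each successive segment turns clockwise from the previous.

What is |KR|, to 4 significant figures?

19.68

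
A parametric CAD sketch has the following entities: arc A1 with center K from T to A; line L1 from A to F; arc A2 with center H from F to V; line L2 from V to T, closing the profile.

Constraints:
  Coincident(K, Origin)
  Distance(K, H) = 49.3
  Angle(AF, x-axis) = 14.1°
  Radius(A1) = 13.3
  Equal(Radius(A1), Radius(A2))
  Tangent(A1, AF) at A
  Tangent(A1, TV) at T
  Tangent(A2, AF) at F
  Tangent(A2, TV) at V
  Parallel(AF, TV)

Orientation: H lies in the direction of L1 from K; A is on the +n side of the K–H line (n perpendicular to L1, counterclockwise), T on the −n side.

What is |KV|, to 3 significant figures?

51.1

The slot axis is L1's direction at 14.1°, so u = (cos 14.1°, sin 14.1°) = (0.970, 0.244) and n = (−sin 14.1°, cos 14.1°) = (-0.244, 0.970). K is at the origin and H lies 49.3 along u from K, so H = 49.3·u = (47.8, 12.0). Tangency of A1 to both parallel lines with radius 13.3 puts A and T at K ± 13.3·n: A = (-3.24, 12.9), T = (3.24, -12.9). Equal radii place F and V the same way about H: F = H + 13.3·n = (44.6, 24.9), V = H − 13.3·n = (51.1, -0.889). Then |KV| = |V − K| = 51.1.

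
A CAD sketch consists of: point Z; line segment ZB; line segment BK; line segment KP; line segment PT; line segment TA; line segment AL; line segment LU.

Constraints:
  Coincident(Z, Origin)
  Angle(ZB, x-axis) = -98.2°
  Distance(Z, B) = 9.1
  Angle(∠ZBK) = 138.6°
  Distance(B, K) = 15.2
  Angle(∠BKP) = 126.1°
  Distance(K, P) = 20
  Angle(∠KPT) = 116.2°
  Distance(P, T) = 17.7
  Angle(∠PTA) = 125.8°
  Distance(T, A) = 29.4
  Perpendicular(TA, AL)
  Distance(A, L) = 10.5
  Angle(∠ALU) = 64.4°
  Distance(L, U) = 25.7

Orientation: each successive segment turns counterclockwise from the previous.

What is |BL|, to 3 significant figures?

28.2

Z is at the origin; ZB runs at -98.2° with length 9.1, so B = (-1.30, -9.01). ∠ZBK = 138.6° gives BK at -56.8° from the x-axis; with |BK| = 15.2, K = (7.03, -21.7). ∠BKP = 126.1° gives KP at -2.90° from the x-axis; with |KP| = 20.0, P = (27.0, -22.7). ∠KPT = 116.2° gives PT at 60.9° from the x-axis; with |PT| = 17.7, T = (35.6, -7.27). ∠PTA = 125.8° gives TA at 115° from the x-axis; with |TA| = 29.4, A = (23.1, 19.4). The perpendicularity gives AL at right angles to TA, so AL runs at -155°; with |AL| = 10.5, L = (13.6, 14.9). Then |BL| = |L − B| = 28.2.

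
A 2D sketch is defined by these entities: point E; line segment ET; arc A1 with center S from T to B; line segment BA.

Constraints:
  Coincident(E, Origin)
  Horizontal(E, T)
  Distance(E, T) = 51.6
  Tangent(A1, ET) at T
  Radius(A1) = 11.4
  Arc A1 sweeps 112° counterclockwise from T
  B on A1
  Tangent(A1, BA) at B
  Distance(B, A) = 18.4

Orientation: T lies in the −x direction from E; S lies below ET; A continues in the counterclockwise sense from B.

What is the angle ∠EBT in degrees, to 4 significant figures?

41.85°

E is at the origin; E and T share the same y with |ET| = 51.6 and T on the −x side, so T = (-51.60, 0.000). A1 meets ET tangentially, so ST is at right angles to ET, so S = T + (0, -11.4) = (-51.60, -11.40). On A1, T sits at bearing 90° from S; a 112° counterclockwise sweep puts B at bearing 202°, so B = S + 11.4·(cos 202°, sin 202°) = (-62.17, -15.67). Then cos ∠EBT = BE·BT / (|BE||BT|), giving 41.85°.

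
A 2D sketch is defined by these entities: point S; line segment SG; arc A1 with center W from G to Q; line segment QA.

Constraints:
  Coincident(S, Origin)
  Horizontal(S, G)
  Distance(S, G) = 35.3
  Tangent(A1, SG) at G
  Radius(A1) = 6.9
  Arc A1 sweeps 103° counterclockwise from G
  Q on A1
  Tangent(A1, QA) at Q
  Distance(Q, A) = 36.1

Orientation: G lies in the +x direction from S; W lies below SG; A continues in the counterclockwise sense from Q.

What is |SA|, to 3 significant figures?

57.0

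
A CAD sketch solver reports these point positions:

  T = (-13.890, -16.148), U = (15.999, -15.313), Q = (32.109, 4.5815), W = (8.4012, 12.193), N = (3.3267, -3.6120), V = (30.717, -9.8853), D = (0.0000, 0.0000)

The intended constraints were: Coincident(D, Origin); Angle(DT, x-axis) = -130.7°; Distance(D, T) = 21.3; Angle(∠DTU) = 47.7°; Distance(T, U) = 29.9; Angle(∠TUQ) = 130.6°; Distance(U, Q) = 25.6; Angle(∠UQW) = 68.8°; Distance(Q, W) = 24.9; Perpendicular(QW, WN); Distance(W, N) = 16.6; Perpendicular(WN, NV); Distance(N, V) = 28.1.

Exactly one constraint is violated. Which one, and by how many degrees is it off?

Perpendicular(WN, NV) — off by 4.90°.

D = (0.00, 0.00) ✓; DT at -130.7° ✓; |DT| = 21.30 ✓; ∠DTU = 47.70° ✓; |TU| = 29.90 ✓; ∠TUQ = 130.6° ✓; |UQ| = 25.60 ✓; ∠UQW = 68.80° ✓; |QW| = 24.90 ✓; ∠(QW, WN) = 90.00° ✓; |WN| = 16.60 ✓; ∠(WN, NV) = 94.90° ✗; |NV| = 28.10 ✓.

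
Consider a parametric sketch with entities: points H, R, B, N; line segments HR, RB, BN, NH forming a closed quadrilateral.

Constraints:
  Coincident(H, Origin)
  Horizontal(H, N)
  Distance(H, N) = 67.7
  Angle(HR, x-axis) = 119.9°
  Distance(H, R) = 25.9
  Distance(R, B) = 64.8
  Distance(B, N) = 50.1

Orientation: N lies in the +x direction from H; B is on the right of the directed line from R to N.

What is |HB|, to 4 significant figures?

39.30

H is at the origin; HN is horizontal with |HN| = 67.7 and N in +x, so N = (67.7, 0). HR runs at 119.9° with |HR| = 25.9, so R = (-12.91, 22.45). B is determined by |RB| = 64.8 and |BN| = 50.1 together: it lies at the intersection of circle(R, 64.8) and circle(N, 50.1). With |RN| = 83.68, the foot of the radical line on RN is 51.93 from R and the perpendicular offset is √(64.8² − 51.93²) = 38.76. Taking the right-of-RN solution: B = (26.72, -28.82).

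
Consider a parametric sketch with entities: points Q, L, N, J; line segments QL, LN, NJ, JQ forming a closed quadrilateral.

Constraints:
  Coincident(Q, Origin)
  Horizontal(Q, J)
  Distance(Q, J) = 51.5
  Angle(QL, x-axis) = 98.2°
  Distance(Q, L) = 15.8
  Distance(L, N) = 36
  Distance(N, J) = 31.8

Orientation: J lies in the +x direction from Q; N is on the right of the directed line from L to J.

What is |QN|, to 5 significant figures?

24.455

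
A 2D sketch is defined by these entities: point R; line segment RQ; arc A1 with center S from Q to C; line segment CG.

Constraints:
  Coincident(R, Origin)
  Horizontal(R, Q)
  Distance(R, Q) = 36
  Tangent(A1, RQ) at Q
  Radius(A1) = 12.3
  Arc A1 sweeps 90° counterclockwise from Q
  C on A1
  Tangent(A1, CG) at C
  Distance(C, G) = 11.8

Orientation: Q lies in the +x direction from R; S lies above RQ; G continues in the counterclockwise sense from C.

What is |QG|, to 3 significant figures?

27.1

R is at the origin; R and Q share the same y with |RQ| = 36.0 and Q on the +x side, so Q = (36.0, 0.00). A1 meets RQ tangentially, so SQ is at right angles to RQ, so S = Q + (0, 12.3) = (36.0, 12.3). On A1, Q sits at bearing -90° from S; a 90° counterclockwise sweep puts C at bearing 0°, so C = S + 12.3·(cos 0°, sin 0°) = (48.3, 12.3). Since A1 is tangent to CG there, SC ⟂ CG, so CG runs along (−sin 0°, cos 0°); with |CG| = 11.8, G = (48.3, 24.1). Then |QG| = |G − Q| = 27.1.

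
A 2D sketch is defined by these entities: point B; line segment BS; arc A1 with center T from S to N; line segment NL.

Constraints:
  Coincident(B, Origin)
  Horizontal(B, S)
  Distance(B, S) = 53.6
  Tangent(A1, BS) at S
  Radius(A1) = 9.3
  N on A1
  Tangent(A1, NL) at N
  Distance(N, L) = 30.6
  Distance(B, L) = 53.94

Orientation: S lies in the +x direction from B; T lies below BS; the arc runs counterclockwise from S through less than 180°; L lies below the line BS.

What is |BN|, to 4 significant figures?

45.10

Checks: |TN| = 9.300 ✓; ∠(TN, NL) = 90.00° ✓; |NL| = 30.60 ✓; |BL| = 53.94 ✓.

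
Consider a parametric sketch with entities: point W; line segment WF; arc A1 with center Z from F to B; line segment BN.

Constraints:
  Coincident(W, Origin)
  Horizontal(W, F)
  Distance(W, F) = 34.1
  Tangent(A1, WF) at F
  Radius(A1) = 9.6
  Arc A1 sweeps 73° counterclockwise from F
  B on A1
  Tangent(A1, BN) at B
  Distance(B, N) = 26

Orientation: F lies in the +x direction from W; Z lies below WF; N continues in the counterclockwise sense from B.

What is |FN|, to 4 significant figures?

35.83

On A1, F sits at bearing 90° from Z; a 73° counterclockwise sweep puts B at bearing 163°, so B = Z + 9.6·(cos 163°, sin 163°) = (24.92, -6.793). Tangency of A1 to BN means the radius ZB is perpendicular to BN, so BN runs along (−sin 163°, cos 163°); with |BN| = 26.0, N = (17.32, -31.66). Then |FN| = |N − F| = 35.83.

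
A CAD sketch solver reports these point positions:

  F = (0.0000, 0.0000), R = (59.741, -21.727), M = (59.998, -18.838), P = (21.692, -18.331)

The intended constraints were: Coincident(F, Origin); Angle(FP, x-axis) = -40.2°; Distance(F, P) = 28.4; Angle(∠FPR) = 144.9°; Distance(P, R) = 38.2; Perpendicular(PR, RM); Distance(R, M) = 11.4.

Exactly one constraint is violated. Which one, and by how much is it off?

Distance(R, M) = 11.4 — off by 8.50.

F = (0.00, 0.00) ✓; FP at -40.20° ✓; |FP| = 28.40 ✓; ∠FPR = 144.9° ✓; |PR| = 38.20 ✓; ∠(PR, RM) = 90.02° ✓; |RM| = 2.900 ✗.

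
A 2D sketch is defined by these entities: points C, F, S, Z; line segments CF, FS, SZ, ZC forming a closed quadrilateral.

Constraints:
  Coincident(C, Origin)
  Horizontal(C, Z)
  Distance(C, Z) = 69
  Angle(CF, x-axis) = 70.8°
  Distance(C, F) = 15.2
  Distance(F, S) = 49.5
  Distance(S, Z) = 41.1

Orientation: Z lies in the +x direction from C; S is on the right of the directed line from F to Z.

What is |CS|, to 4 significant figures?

43.35

C is at the origin; CZ is horizontal with |CZ| = 69.0 and Z in +x, so Z = (69.0, 0). CF runs at 70.8° with |CF| = 15.2, so F = (4.999, 14.35). S is determined by |FS| = 49.5 and |SZ| = 41.1 together: it lies at the intersection of circle(F, 49.5) and circle(Z, 41.1). With |FZ| = 65.59, the foot of the radical line on FZ is 38.60 from F and the perpendicular offset is √(49.5² − 38.60²) = 30.99. Taking the right-of-FZ solution: S = (35.88, -24.33).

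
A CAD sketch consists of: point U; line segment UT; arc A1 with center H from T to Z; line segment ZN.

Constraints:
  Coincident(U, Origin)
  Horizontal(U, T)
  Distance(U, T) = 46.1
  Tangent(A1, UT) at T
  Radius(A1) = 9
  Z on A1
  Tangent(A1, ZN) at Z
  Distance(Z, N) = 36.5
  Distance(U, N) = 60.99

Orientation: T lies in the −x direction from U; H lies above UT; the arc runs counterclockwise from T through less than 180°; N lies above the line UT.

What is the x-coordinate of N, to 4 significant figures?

-39.95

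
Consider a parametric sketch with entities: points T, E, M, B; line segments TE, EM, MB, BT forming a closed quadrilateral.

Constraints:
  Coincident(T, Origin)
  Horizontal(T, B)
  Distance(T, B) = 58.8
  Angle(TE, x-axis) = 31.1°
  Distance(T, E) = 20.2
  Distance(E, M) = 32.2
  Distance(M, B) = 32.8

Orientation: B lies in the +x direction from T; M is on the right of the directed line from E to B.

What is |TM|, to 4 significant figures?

36.60

Checks: |EM| = 32.20 ✓; |MB| = 32.80 ✓.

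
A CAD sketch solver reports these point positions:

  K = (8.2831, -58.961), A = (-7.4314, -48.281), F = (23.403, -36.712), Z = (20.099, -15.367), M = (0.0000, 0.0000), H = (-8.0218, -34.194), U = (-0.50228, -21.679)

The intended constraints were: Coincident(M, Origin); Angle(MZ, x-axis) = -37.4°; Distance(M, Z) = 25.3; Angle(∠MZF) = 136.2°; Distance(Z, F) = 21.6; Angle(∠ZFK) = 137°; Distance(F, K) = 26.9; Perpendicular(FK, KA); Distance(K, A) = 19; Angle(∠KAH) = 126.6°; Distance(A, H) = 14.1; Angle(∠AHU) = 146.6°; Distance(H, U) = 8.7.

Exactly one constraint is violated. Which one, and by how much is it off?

Distance(H, U) = 8.7 — off by 5.90.

M = (0.00, 0.00) ✓; MZ at -37.40° ✓; |MZ| = 25.30 ✓; ∠MZF = 136.2° ✓; |ZF| = 21.60 ✓; ∠ZFK = 137.0° ✓; |FK| = 26.90 ✓; ∠(FK, KA) = 90.00° ✓; |KA| = 19.00 ✓; ∠KAH = 126.6° ✓; |AH| = 14.10 ✓; ∠AHU = 146.6° ✓; |HU| = 14.60 ✗.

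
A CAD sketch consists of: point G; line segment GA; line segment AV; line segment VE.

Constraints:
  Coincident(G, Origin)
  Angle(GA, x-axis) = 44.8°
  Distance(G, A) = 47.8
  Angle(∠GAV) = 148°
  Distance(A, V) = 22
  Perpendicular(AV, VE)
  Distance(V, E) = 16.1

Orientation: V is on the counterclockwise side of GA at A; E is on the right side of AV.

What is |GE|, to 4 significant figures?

75.02

G is at the origin; GA runs at 44.8° with length 47.8, so A = 47.8·(cos 44.8°, sin 44.8°) = (33.92, 33.68). ∠GAV = 148.0°, so AV runs at 44.8° + (180° − 148.0°) = 76.80° from the x-axis; with |AV| = 22.0, V = A + 22.0·(cos 76.80°, sin 76.80°) = (38.94, 55.10). AV is perpendicular to VE; with |VE| = 16.1 on the right of AV, E = V + 16.1·(0.9736, -0.2284) = (54.62, 51.42). Then |GE| = |E − G| = 75.02.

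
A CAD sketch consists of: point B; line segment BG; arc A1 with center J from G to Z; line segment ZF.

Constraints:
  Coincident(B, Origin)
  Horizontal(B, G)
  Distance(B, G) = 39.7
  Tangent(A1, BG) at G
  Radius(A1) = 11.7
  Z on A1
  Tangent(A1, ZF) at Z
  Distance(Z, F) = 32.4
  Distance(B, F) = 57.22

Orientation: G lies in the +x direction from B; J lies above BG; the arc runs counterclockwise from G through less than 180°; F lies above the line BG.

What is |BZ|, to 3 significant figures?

52.9

B is at the origin; B and G share the same y with |BG| = 39.7 and G on the +x side, so G = (39.7, 0.00). Since A1 is tangent to BG there, JG ⟂ BG, so J = G + (0, 11.7) = (39.7, 11.7). Since JZ ⟂ ZF (tangency), |JF| = √(11.7² + 32.4²) = 34.4 regardless of where Z sits on A1. So F lies on both circle(B, 57.22) and circle(J, 34.4); the above-BG intersection is F = (34.4, 45.7). Z is the foot of the tangent from F: Z = (50.0, 17.3).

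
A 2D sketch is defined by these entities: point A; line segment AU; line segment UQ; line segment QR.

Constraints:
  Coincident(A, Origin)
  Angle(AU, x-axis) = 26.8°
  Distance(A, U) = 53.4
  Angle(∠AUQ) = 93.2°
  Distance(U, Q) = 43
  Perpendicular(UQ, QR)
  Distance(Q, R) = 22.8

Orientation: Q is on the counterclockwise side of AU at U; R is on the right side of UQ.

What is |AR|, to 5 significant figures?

88.927

A is at the origin; AU runs at 26.8° with length 53.4, so U = 53.4·(cos 26.8°, sin 26.8°) = (47.664, 24.077). ∠AUQ = 93.2°, so UQ runs at 26.8° + (180° − 93.2°) = 113.60° from the x-axis; with |UQ| = 43.0, Q = U + 43.0·(cos 113.60°, sin 113.60°) = (30.449, 63.480). The perpendicularity gives QR at right angles to UQ; with |QR| = 22.8 on the right of UQ, R = Q + 22.8·(0.91636, 0.40035) = (51.342, 72.608). Then |AR| = |R − A| = 88.927.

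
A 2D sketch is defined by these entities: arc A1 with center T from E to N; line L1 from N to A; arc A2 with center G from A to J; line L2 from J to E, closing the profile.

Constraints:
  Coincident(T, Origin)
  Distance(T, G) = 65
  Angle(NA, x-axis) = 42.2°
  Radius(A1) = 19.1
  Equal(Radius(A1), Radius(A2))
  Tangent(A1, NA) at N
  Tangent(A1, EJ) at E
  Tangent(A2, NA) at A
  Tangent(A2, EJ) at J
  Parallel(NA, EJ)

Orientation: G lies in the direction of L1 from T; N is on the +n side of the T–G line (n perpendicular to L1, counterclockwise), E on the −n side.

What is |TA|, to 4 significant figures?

67.75

The slot axis is L1's direction at 42.2°, so u = (cos 42.2°, sin 42.2°) = (0.7408, 0.6717) and n = (−sin 42.2°, cos 42.2°) = (-0.6717, 0.7408). T is at the origin and G lies 65.0 along u from T, so G = 65.0·u = (48.15, 43.66). Tangency of A1 to both parallel lines with radius 19.1 puts N and E at T ± 19.1·n: N = (-12.83, 14.15), E = (12.83, -14.15). Equal radii place A and J the same way about G: A = G + 19.1·n = (35.32, 57.81), J = G − 19.1·n = (60.98, 29.51). Then |TA| = |A − T| = 67.75.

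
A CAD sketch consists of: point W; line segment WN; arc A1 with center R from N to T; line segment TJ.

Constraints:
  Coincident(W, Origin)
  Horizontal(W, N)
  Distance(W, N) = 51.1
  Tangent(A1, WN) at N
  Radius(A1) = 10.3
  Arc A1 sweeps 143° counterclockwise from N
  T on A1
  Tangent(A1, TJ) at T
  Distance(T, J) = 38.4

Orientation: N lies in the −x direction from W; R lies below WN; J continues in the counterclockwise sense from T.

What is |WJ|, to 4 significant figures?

49.42

On A1, N sits at bearing 90° from R; a 143° counterclockwise sweep puts T at bearing 233°, so T = R + 10.3·(cos 233°, sin 233°) = (-57.30, -18.53). Tangency of A1 to TJ means the radius RT is perpendicular to TJ, so TJ runs along (−sin 233°, cos 233°); with |TJ| = 38.4, J = (-26.63, -41.64). Then |WJ| = |J − W| = 49.42.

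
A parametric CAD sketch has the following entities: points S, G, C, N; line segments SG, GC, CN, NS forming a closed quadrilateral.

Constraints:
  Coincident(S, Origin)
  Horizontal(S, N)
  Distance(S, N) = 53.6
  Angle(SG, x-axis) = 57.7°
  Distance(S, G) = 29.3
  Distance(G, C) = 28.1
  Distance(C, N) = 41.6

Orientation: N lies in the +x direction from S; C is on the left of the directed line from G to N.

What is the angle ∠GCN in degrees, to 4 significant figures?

78.48°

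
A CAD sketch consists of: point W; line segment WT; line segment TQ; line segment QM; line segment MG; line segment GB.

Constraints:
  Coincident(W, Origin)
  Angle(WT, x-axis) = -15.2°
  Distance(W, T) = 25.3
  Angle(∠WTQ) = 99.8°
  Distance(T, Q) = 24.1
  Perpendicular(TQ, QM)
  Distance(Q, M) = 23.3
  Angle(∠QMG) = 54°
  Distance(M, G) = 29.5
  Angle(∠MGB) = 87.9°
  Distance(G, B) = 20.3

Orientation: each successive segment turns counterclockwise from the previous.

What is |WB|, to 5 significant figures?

38.890

W is at the origin; WT runs at -15.2° with length 25.3, so T = (24.415, -6.6334). ∠WTQ = 99.8° gives TQ at 65.000° from the x-axis; with |TQ| = 24.1, Q = (34.600, 15.209). TQ is perpendicular to QM, so QM runs at 155.00°; with |QM| = 23.3, M = (13.483, 25.056). ∠QMG = 54.0° gives MG at -79.000° from the x-axis; with |MG| = 29.5, G = (19.112, -3.9024). ∠MGB = 87.9° gives GB at 13.100° from the x-axis; with |GB| = 20.3, B = (38.884, 0.69866). Then |WB| = |B − W| = 38.890.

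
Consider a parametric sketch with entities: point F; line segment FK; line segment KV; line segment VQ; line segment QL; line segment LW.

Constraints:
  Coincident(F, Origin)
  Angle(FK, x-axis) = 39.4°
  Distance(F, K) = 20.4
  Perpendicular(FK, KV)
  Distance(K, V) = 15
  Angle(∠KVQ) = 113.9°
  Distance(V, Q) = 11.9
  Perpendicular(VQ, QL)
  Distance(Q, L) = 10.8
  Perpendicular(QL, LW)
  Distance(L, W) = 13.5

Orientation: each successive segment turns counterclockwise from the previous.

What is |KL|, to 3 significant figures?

18.2

∠KVQ = 113.9° gives VQ at -164° from the x-axis; with |VQ| = 11.9, Q = (-5.22, 21.4). The perpendicularity gives QL at right angles to VQ, so QL runs at -74.5°; with |QL| = 10.8, L = (-2.34, 11.0). Then |KL| = |L − K| = 18.2.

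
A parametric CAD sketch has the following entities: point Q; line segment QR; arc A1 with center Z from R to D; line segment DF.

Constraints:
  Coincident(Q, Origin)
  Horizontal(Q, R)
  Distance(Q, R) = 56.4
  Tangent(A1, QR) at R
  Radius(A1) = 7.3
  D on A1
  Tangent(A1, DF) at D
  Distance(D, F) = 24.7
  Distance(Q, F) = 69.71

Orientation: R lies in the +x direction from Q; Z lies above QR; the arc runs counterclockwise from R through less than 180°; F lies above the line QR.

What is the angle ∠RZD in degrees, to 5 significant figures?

94.672°

Checks: |QR| = 56.40 ✓; |ZD| = 7.300 ✓; ∠(ZD, DF) = 90.00° ✓; |DF| = 24.70 ✓; |QF| = 69.71 ✓.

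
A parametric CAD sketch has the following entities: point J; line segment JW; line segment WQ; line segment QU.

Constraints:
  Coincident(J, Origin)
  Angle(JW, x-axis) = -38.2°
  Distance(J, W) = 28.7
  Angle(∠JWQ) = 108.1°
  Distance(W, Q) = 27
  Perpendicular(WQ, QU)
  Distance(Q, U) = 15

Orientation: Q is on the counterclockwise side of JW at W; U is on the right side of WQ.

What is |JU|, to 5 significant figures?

55.476

J is at the origin; JW runs at -38.2° with length 28.7, so W = 28.7·(cos -38.2°, sin -38.2°) = (22.554, -17.748). ∠JWQ = 108.1°, so WQ runs at -38.2° + (180° − 108.1°) = 33.700° from the x-axis; with |WQ| = 27.0, Q = W + 27.0·(cos 33.700°, sin 33.700°) = (45.017, -2.7675). WQ is perpendicular to QU; with |QU| = 15.0 on the right of WQ, U = Q + 15.0·(0.55484, -0.83195) = (53.340, -15.247). Then |JU| = |U − J| = 55.476.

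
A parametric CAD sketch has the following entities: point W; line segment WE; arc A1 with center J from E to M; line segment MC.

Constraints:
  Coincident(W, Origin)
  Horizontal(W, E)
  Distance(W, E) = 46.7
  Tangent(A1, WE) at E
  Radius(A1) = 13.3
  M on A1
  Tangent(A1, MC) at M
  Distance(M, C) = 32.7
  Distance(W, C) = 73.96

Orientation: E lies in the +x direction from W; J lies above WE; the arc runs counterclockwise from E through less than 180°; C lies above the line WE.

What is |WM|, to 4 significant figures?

61.67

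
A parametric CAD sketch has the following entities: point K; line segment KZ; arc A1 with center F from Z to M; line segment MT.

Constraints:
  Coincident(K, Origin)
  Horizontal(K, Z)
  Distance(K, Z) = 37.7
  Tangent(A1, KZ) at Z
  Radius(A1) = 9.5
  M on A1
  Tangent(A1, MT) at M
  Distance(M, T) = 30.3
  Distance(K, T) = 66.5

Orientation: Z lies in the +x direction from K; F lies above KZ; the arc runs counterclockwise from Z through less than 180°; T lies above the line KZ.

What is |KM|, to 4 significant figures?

47.13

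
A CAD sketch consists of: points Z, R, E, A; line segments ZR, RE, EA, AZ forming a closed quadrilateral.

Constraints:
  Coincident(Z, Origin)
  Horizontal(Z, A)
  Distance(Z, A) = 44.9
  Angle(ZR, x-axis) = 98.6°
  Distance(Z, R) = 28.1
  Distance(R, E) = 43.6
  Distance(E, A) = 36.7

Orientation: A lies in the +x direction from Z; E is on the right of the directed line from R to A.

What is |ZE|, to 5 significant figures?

16.970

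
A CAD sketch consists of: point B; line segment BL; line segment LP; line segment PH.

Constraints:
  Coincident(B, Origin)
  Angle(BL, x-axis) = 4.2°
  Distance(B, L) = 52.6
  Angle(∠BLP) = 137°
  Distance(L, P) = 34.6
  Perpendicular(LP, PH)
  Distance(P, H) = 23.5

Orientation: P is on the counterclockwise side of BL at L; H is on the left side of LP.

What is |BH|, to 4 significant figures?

74.11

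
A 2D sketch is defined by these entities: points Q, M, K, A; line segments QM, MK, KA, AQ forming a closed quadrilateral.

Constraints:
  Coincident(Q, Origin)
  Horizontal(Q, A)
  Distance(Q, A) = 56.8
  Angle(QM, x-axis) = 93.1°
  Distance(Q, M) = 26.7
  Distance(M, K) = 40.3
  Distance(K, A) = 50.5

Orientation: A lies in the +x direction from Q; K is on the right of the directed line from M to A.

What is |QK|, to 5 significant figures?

14.816

Checks: |MK| = 40.30 ✓; |KA| = 50.50 ✓.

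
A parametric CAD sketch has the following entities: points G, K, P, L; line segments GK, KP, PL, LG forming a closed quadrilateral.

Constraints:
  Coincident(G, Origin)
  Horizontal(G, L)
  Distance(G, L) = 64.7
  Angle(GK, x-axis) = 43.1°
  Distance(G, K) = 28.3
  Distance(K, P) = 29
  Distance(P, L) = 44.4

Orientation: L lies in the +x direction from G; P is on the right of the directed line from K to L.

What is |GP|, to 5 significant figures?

23.443

G is at the origin; GL is horizontal with |GL| = 64.7 and L in +x, so L = (64.7, 0). GK runs at 43.1° with |GK| = 28.3, so K = (20.664, 19.337). P is determined by |KP| = 29.0 and |PL| = 44.4 together: it lies at the intersection of circle(K, 29.0) and circle(L, 44.4). With |KL| = 48.095, the foot of the radical line on KL is 12.296 from K and the perpendicular offset is √(29.0² − 12.296²) = 26.264. Taking the right-of-KL solution: P = (21.362, -9.6549).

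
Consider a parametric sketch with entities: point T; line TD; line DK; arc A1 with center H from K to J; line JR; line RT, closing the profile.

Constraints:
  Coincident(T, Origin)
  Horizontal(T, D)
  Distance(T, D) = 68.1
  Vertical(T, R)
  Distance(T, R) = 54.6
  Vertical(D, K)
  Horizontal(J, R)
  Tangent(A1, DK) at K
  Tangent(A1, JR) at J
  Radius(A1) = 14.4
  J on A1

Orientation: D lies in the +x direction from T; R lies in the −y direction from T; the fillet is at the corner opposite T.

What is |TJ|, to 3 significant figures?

76.6

T is at the origin; TD is horizontal with |TD| = 68.1 and D on the +x side, so D = (68.1, 0.00). T and R share the same x with |TR| = 54.6 and R on the −y side, so R = (0.00, -54.6). The virtual corner opposite T is at (68.1, -54.6). Since A1 is tangent to DK there, HK ⟂ DK and since A1 is tangent to JR there, HJ ⟂ JR, with radius 14.4, so the center H sits 14.4 in from both sides at H = (53.7, -40.2). That places the tangent points at K = (68.1, -40.2) on DK and J = (53.7, -54.6) on JR. Then |TJ| = |J − T| = 76.6.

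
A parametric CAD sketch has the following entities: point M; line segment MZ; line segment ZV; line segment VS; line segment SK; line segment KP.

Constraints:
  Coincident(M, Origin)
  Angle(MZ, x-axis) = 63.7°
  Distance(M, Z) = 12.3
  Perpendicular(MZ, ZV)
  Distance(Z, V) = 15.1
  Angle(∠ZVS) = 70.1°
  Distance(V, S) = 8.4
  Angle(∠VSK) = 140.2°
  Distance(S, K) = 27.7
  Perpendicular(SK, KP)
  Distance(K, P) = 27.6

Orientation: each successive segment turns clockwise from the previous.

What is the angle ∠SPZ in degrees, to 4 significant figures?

10.23°

M is at the origin; MZ runs at 63.7° with length 12.3, so Z = (5.450, 11.03). MZ is perpendicular to ZV, so ZV runs at -26.30°; with |ZV| = 15.1, V = (18.99, 4.336). ∠ZVS = 70.1° gives VS at -136.2° from the x-axis; with |VS| = 8.4, S = (12.92, -1.478). ∠VSK = 140.2° gives SK at -176.0° from the x-axis; with |SK| = 27.7, K = (-14.71, -3.410). SK ⟂ KP, so KP runs at 94.00°; with |KP| = 27.6, P = (-16.63, 24.12). Then cos ∠SPZ = PS·PZ / (|PS||PZ|), giving 10.23°.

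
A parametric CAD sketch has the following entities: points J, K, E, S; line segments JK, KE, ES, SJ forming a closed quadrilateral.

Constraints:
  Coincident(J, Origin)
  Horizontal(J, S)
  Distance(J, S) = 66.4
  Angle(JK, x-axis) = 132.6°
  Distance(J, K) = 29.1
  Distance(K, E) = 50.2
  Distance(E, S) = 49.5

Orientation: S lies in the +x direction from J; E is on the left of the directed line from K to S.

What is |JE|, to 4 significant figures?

43.84

J is at the origin; J and S share the same y with |JS| = 66.4 and S in +x, so S = (66.4, 0). JK runs at 132.6° with |JK| = 29.1, so K = (-19.70, 21.42). E is determined by |KE| = 50.2 and |ES| = 49.5 together: it lies at the intersection of circle(K, 50.2) and circle(S, 49.5). With |KS| = 88.72, the foot of the radical line on KS is 44.75 from K and the perpendicular offset is √(50.2² − 44.75²) = 22.74. Taking the left-of-KS solution: E = (29.22, 32.68).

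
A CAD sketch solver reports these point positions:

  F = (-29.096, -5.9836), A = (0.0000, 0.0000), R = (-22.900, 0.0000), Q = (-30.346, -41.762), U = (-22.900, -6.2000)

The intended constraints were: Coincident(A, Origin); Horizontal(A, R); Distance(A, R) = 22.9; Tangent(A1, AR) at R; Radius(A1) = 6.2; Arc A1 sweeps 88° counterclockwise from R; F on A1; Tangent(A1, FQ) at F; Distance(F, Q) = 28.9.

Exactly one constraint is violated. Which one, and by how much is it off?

Distance(F, Q) = 28.9 — off by 6.90.

A = (0.00, 0.00) ✓; A.y = 0.00, R.y = 0.00 ✓; |AR| = 22.90 ✓; ∠(UR, RA) = 90.00° ✓; |UR| = 6.200 ✓; bearing(U→F) − bearing(U→R) = 88.00° ✓; |UF| = 6.200 ✓; ∠(UF, FQ) = 90.00° ✓; |FQ| = 35.80 ✗.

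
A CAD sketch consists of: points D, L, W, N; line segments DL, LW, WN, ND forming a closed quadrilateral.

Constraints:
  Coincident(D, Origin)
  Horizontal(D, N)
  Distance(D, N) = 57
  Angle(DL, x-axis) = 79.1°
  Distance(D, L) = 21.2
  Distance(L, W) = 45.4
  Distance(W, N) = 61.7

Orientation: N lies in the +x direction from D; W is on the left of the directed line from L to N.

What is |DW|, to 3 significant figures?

65.0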